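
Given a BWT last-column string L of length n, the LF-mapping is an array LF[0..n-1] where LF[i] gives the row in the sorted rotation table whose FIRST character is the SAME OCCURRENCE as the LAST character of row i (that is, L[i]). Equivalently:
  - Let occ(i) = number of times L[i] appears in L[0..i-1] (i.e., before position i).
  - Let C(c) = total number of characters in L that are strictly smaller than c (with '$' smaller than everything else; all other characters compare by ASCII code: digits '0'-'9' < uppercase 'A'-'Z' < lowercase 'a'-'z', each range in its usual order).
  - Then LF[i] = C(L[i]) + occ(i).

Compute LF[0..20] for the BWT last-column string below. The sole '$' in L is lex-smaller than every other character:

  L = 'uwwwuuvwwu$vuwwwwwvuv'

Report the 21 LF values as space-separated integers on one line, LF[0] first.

Char counts: '$':1, 'u':6, 'v':4, 'w':10
C (first-col start): C('$')=0, C('u')=1, C('v')=7, C('w')=11
L[0]='u': occ=0, LF[0]=C('u')+0=1+0=1
L[1]='w': occ=0, LF[1]=C('w')+0=11+0=11
L[2]='w': occ=1, LF[2]=C('w')+1=11+1=12
L[3]='w': occ=2, LF[3]=C('w')+2=11+2=13
L[4]='u': occ=1, LF[4]=C('u')+1=1+1=2
L[5]='u': occ=2, LF[5]=C('u')+2=1+2=3
L[6]='v': occ=0, LF[6]=C('v')+0=7+0=7
L[7]='w': occ=3, LF[7]=C('w')+3=11+3=14
L[8]='w': occ=4, LF[8]=C('w')+4=11+4=15
L[9]='u': occ=3, LF[9]=C('u')+3=1+3=4
L[10]='$': occ=0, LF[10]=C('$')+0=0+0=0
L[11]='v': occ=1, LF[11]=C('v')+1=7+1=8
L[12]='u': occ=4, LF[12]=C('u')+4=1+4=5
L[13]='w': occ=5, LF[13]=C('w')+5=11+5=16
L[14]='w': occ=6, LF[14]=C('w')+6=11+6=17
L[15]='w': occ=7, LF[15]=C('w')+7=11+7=18
L[16]='w': occ=8, LF[16]=C('w')+8=11+8=19
L[17]='w': occ=9, LF[17]=C('w')+9=11+9=20
L[18]='v': occ=2, LF[18]=C('v')+2=7+2=9
L[19]='u': occ=5, LF[19]=C('u')+5=1+5=6
L[20]='v': occ=3, LF[20]=C('v')+3=7+3=10

Answer: 1 11 12 13 2 3 7 14 15 4 0 8 5 16 17 18 19 20 9 6 10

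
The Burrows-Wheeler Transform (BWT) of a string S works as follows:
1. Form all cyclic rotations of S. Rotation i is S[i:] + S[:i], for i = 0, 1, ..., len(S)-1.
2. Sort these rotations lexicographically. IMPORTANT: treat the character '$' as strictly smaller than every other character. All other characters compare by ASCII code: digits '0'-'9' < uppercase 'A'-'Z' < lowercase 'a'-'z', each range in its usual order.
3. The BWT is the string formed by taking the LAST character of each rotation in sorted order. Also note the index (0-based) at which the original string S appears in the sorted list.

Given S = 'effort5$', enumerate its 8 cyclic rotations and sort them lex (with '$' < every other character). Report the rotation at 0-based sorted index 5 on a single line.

Answer: ort5$eff

Derivation:
All 8 rotations (rotation i = S[i:]+S[:i]):
  rot[0] = effort5$
  rot[1] = ffort5$e
  rot[2] = fort5$ef
  rot[3] = ort5$eff
  rot[4] = rt5$effo
  rot[5] = t5$effor
  rot[6] = 5$effort
  rot[7] = $effort5
Sorted (with $ < everything):
  sorted[0] = $effort5
  sorted[1] = 5$effort
  sorted[2] = effort5$
  sorted[3] = ffort5$e
  sorted[4] = fort5$ef
  sorted[5] = ort5$eff
  sorted[6] = rt5$effo
  sorted[7] = t5$effor
sorted[5] = ort5$eff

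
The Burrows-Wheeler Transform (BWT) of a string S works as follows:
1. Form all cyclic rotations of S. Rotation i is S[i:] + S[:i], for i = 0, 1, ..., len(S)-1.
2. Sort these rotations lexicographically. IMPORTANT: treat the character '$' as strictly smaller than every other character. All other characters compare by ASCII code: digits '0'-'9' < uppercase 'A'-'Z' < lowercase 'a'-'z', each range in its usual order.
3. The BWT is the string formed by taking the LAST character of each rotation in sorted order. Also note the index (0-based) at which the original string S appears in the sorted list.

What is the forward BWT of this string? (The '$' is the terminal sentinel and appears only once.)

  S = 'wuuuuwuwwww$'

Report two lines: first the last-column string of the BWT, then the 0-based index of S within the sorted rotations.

All 12 rotations (rotation i = S[i:]+S[:i]):
  rot[0] = wuuuuwuwwww$
  rot[1] = uuuuwuwwww$w
  rot[2] = uuuwuwwww$wu
  rot[3] = uuwuwwww$wuu
  rot[4] = uwuwwww$wuuu
  rot[5] = wuwwww$wuuuu
  rot[6] = uwwww$wuuuuw
  rot[7] = wwww$wuuuuwu
  rot[8] = www$wuuuuwuw
  rot[9] = ww$wuuuuwuww
  rot[10] = w$wuuuuwuwww
  rot[11] = $wuuuuwuwwww
Sorted (with $ < everything):
  sorted[0] = $wuuuuwuwwww  (last char: 'w')
  sorted[1] = uuuuwuwwww$w  (last char: 'w')
  sorted[2] = uuuwuwwww$wu  (last char: 'u')
  sorted[3] = uuwuwwww$wuu  (last char: 'u')
  sorted[4] = uwuwwww$wuuu  (last char: 'u')
  sorted[5] = uwwww$wuuuuw  (last char: 'w')
  sorted[6] = w$wuuuuwuwww  (last char: 'w')
  sorted[7] = wuuuuwuwwww$  (last char: '$')
  sorted[8] = wuwwww$wuuuu  (last char: 'u')
  sorted[9] = ww$wuuuuwuww  (last char: 'w')
  sorted[10] = www$wuuuuwuw  (last char: 'w')
  sorted[11] = wwww$wuuuuwu  (last char: 'u')
Last column: wwuuuww$uwwu
Original string S is at sorted index 7

Answer: wwuuuww$uwwu
7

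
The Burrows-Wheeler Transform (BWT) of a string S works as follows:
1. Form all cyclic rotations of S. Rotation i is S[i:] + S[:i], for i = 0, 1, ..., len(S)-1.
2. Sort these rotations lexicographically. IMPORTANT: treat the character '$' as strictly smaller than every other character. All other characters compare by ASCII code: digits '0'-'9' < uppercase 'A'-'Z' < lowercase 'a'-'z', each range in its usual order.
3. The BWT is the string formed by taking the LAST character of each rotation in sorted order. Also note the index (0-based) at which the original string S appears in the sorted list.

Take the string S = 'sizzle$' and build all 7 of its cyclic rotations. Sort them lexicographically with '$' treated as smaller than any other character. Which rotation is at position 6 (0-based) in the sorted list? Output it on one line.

Answer: zzle$si

Derivation:
All 7 rotations (rotation i = S[i:]+S[:i]):
  rot[0] = sizzle$
  rot[1] = izzle$s
  rot[2] = zzle$si
  rot[3] = zle$siz
  rot[4] = le$sizz
  rot[5] = e$sizzl
  rot[6] = $sizzle
Sorted (with $ < everything):
  sorted[0] = $sizzle
  sorted[1] = e$sizzl
  sorted[2] = izzle$s
  sorted[3] = le$sizz
  sorted[4] = sizzle$
  sorted[5] = zle$siz
  sorted[6] = zzle$si
sorted[6] = zzle$si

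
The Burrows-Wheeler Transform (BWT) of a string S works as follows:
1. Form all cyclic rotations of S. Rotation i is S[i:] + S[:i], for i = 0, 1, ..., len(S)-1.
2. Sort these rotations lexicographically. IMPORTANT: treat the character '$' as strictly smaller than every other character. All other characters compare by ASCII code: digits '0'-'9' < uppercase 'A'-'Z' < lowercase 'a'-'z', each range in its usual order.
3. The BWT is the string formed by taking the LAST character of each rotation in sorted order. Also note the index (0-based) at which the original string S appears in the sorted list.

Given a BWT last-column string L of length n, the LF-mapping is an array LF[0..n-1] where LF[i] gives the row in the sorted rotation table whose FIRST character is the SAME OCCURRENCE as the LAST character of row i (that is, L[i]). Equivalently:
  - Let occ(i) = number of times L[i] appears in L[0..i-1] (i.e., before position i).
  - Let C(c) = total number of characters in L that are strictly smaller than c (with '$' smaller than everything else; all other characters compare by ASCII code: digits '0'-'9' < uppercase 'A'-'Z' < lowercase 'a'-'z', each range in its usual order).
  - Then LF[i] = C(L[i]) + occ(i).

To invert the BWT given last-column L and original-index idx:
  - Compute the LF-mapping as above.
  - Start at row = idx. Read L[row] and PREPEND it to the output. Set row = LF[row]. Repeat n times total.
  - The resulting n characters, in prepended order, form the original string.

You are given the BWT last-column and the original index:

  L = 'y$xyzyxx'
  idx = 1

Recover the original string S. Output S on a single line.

LF mapping: 4 0 1 5 7 6 2 3
Walk LF starting at row 1, prepending L[row]:
  step 1: row=1, L[1]='$', prepend. Next row=LF[1]=0
  step 2: row=0, L[0]='y', prepend. Next row=LF[0]=4
  step 3: row=4, L[4]='z', prepend. Next row=LF[4]=7
  step 4: row=7, L[7]='x', prepend. Next row=LF[7]=3
  step 5: row=3, L[3]='y', prepend. Next row=LF[3]=5
  step 6: row=5, L[5]='y', prepend. Next row=LF[5]=6
  step 7: row=6, L[6]='x', prepend. Next row=LF[6]=2
  step 8: row=2, L[2]='x', prepend. Next row=LF[2]=1
Reversed output: xxyyxzy$

Answer: xxyyxzy$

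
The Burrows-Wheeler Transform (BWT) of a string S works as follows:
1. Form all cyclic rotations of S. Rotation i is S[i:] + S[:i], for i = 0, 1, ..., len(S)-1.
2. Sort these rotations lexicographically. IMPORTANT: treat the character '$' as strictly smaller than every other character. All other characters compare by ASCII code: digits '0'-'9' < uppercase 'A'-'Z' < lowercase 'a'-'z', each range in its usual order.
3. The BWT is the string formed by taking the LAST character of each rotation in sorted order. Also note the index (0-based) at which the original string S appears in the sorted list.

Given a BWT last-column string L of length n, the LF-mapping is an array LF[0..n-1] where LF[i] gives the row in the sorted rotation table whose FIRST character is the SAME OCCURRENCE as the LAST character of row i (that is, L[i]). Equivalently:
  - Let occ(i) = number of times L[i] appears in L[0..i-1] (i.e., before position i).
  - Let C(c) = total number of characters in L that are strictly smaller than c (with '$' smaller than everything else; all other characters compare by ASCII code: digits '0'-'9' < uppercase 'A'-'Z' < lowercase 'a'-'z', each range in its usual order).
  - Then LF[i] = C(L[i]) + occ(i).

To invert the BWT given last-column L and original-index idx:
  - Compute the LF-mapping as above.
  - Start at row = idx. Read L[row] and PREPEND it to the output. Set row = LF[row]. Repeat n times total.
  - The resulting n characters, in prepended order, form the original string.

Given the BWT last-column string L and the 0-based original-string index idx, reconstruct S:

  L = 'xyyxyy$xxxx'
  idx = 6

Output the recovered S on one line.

Answer: xyxyxyxxyx$

Derivation:
LF mapping: 1 7 8 2 9 10 0 3 4 5 6
Walk LF starting at row 6, prepending L[row]:
  step 1: row=6, L[6]='$', prepend. Next row=LF[6]=0
  step 2: row=0, L[0]='x', prepend. Next row=LF[0]=1
  step 3: row=1, L[1]='y', prepend. Next row=LF[1]=7
  step 4: row=7, L[7]='x', prepend. Next row=LF[7]=3
  step 5: row=3, L[3]='x', prepend. Next row=LF[3]=2
  step 6: row=2, L[2]='y', prepend. Next row=LF[2]=8
  step 7: row=8, L[8]='x', prepend. Next row=LF[8]=4
  step 8: row=4, L[4]='y', prepend. Next row=LF[4]=9
  step 9: row=9, L[9]='x', prepend. Next row=LF[9]=5
  step 10: row=5, L[5]='y', prepend. Next row=LF[5]=10
  step 11: row=10, L[10]='x', prepend. Next row=LF[10]=6
Reversed output: xyxyxyxxyx$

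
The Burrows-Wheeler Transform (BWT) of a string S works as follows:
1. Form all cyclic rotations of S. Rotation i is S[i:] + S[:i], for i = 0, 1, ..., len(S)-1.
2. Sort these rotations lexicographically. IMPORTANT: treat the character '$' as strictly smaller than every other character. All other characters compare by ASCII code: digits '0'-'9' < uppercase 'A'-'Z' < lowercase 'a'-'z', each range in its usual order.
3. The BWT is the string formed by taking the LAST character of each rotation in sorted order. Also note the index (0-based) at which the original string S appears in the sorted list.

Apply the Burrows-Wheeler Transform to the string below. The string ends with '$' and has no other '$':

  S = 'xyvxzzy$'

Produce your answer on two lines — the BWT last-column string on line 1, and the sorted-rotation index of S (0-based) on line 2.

Answer: yy$vzxzx
2

Derivation:
All 8 rotations (rotation i = S[i:]+S[:i]):
  rot[0] = xyvxzzy$
  rot[1] = yvxzzy$x
  rot[2] = vxzzy$xy
  rot[3] = xzzy$xyv
  rot[4] = zzy$xyvx
  rot[5] = zy$xyvxz
  rot[6] = y$xyvxzz
  rot[7] = $xyvxzzy
Sorted (with $ < everything):
  sorted[0] = $xyvxzzy  (last char: 'y')
  sorted[1] = vxzzy$xy  (last char: 'y')
  sorted[2] = xyvxzzy$  (last char: '$')
  sorted[3] = xzzy$xyv  (last char: 'v')
  sorted[4] = y$xyvxzz  (last char: 'z')
  sorted[5] = yvxzzy$x  (last char: 'x')
  sorted[6] = zy$xyvxz  (last char: 'z')
  sorted[7] = zzy$xyvx  (last char: 'x')
Last column: yy$vzxzx
Original string S is at sorted index 2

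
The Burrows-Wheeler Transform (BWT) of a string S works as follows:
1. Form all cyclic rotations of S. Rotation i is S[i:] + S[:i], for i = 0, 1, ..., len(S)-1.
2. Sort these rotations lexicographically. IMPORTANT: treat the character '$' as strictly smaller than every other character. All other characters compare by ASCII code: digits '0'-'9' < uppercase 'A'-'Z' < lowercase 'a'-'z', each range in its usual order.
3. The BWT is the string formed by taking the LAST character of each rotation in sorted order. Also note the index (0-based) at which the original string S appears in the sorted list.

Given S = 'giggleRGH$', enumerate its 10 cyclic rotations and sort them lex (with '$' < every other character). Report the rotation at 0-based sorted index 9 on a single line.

All 10 rotations (rotation i = S[i:]+S[:i]):
  rot[0] = giggleRGH$
  rot[1] = iggleRGH$g
  rot[2] = ggleRGH$gi
  rot[3] = gleRGH$gig
  rot[4] = leRGH$gigg
  rot[5] = eRGH$giggl
  rot[6] = RGH$giggle
  rot[7] = GH$giggleR
  rot[8] = H$giggleRG
  rot[9] = $giggleRGH
Sorted (with $ < everything):
  sorted[0] = $giggleRGH
  sorted[1] = GH$giggleR
  sorted[2] = H$giggleRG
  sorted[3] = RGH$giggle
  sorted[4] = eRGH$giggl
  sorted[5] = ggleRGH$gi
  sorted[6] = giggleRGH$
  sorted[7] = gleRGH$gig
  sorted[8] = iggleRGH$g
  sorted[9] = leRGH$gigg
sorted[9] = leRGH$gigg

Answer: leRGH$gigg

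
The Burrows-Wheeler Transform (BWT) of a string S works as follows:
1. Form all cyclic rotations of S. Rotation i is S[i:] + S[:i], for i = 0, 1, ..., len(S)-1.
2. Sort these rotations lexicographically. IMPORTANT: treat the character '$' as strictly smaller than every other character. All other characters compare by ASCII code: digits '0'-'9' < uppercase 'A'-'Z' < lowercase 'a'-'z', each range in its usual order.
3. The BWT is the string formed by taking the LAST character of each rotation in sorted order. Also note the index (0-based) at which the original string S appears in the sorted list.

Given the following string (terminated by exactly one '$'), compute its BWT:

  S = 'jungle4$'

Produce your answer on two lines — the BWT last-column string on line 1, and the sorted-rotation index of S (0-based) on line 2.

Answer: 4eln$guj
4

Derivation:
All 8 rotations (rotation i = S[i:]+S[:i]):
  rot[0] = jungle4$
  rot[1] = ungle4$j
  rot[2] = ngle4$ju
  rot[3] = gle4$jun
  rot[4] = le4$jung
  rot[5] = e4$jungl
  rot[6] = 4$jungle
  rot[7] = $jungle4
Sorted (with $ < everything):
  sorted[0] = $jungle4  (last char: '4')
  sorted[1] = 4$jungle  (last char: 'e')
  sorted[2] = e4$jungl  (last char: 'l')
  sorted[3] = gle4$jun  (last char: 'n')
  sorted[4] = jungle4$  (last char: '$')
  sorted[5] = le4$jung  (last char: 'g')
  sorted[6] = ngle4$ju  (last char: 'u')
  sorted[7] = ungle4$j  (last char: 'j')
Last column: 4eln$guj
Original string S is at sorted index 4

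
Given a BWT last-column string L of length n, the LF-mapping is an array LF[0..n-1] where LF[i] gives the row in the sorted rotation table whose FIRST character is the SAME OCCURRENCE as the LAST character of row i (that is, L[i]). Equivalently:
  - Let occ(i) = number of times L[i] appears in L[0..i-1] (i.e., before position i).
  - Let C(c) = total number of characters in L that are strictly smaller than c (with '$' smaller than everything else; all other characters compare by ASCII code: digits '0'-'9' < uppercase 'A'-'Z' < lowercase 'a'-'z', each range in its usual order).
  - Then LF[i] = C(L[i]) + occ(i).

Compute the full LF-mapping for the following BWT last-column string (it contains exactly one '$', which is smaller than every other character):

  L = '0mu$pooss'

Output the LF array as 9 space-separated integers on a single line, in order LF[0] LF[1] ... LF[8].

Char counts: '$':1, '0':1, 'm':1, 'o':2, 'p':1, 's':2, 'u':1
C (first-col start): C('$')=0, C('0')=1, C('m')=2, C('o')=3, C('p')=5, C('s')=6, C('u')=8
L[0]='0': occ=0, LF[0]=C('0')+0=1+0=1
L[1]='m': occ=0, LF[1]=C('m')+0=2+0=2
L[2]='u': occ=0, LF[2]=C('u')+0=8+0=8
L[3]='$': occ=0, LF[3]=C('$')+0=0+0=0
L[4]='p': occ=0, LF[4]=C('p')+0=5+0=5
L[5]='o': occ=0, LF[5]=C('o')+0=3+0=3
L[6]='o': occ=1, LF[6]=C('o')+1=3+1=4
L[7]='s': occ=0, LF[7]=C('s')+0=6+0=6
L[8]='s': occ=1, LF[8]=C('s')+1=6+1=7

Answer: 1 2 8 0 5 3 4 6 7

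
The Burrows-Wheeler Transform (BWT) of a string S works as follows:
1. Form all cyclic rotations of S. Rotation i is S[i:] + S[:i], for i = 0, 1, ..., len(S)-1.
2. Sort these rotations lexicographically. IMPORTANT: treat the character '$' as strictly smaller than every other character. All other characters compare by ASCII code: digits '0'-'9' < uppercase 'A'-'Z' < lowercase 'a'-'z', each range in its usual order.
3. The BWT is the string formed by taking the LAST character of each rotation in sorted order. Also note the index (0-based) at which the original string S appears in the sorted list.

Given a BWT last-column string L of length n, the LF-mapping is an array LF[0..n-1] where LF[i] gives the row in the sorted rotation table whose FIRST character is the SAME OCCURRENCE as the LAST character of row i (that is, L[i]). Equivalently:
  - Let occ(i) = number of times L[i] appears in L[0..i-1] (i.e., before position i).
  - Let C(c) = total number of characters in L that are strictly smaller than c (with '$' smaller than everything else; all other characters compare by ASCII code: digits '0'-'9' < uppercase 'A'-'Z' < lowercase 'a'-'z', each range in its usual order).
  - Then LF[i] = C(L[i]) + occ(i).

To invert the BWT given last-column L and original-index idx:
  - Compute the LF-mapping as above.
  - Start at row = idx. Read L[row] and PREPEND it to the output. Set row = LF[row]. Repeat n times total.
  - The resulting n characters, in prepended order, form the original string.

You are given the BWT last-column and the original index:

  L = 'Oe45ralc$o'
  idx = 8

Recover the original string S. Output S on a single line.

LF mapping: 3 6 1 2 9 4 7 5 0 8
Walk LF starting at row 8, prepending L[row]:
  step 1: row=8, L[8]='$', prepend. Next row=LF[8]=0
  step 2: row=0, L[0]='O', prepend. Next row=LF[0]=3
  step 3: row=3, L[3]='5', prepend. Next row=LF[3]=2
  step 4: row=2, L[2]='4', prepend. Next row=LF[2]=1
  step 5: row=1, L[1]='e', prepend. Next row=LF[1]=6
  step 6: row=6, L[6]='l', prepend. Next row=LF[6]=7
  step 7: row=7, L[7]='c', prepend. Next row=LF[7]=5
  step 8: row=5, L[5]='a', prepend. Next row=LF[5]=4
  step 9: row=4, L[4]='r', prepend. Next row=LF[4]=9
  step 10: row=9, L[9]='o', prepend. Next row=LF[9]=8
Reversed output: oracle45O$

Answer: oracle45O$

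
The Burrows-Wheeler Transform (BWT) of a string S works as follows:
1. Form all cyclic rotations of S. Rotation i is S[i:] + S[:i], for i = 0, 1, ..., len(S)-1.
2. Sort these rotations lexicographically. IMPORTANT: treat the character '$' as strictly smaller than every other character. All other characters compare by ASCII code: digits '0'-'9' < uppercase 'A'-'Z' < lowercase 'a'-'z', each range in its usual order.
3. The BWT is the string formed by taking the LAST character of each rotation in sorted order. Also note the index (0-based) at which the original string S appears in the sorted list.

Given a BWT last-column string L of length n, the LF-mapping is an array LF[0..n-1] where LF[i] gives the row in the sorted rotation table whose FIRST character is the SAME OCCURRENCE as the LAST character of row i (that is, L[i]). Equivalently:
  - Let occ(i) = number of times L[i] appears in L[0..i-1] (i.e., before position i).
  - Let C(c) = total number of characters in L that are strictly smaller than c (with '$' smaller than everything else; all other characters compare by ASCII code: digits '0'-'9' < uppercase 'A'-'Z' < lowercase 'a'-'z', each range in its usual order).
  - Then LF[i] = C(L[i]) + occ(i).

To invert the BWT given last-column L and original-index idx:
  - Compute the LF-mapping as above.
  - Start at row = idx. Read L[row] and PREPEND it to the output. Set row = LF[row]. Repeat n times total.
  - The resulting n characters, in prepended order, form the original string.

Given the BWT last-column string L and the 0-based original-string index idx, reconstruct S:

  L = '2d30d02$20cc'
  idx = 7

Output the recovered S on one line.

Answer: 3022cd00cd2$

Derivation:
LF mapping: 4 10 7 1 11 2 5 0 6 3 8 9
Walk LF starting at row 7, prepending L[row]:
  step 1: row=7, L[7]='$', prepend. Next row=LF[7]=0
  step 2: row=0, L[0]='2', prepend. Next row=LF[0]=4
  step 3: row=4, L[4]='d', prepend. Next row=LF[4]=11
  step 4: row=11, L[11]='c', prepend. Next row=LF[11]=9
  step 5: row=9, L[9]='0', prepend. Next row=LF[9]=3
  step 6: row=3, L[3]='0', prepend. Next row=LF[3]=1
  step 7: row=1, L[1]='d', prepend. Next row=LF[1]=10
  step 8: row=10, L[10]='c', prepend. Next row=LF[10]=8
  step 9: row=8, L[8]='2', prepend. Next row=LF[8]=6
  step 10: row=6, L[6]='2', prepend. Next row=LF[6]=5
  step 11: row=5, L[5]='0', prepend. Next row=LF[5]=2
  step 12: row=2, L[2]='3', prepend. Next row=LF[2]=7
Reversed output: 3022cd00cd2$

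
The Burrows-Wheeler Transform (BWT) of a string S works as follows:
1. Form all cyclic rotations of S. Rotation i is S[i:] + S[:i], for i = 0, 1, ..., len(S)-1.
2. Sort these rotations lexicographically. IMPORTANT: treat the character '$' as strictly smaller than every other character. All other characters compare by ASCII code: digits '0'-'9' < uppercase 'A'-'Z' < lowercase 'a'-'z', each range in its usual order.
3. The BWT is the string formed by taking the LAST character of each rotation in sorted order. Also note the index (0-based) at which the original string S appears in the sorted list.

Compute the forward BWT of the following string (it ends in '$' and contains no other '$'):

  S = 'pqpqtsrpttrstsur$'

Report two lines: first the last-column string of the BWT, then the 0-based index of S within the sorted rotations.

All 17 rotations (rotation i = S[i:]+S[:i]):
  rot[0] = pqpqtsrpttrstsur$
  rot[1] = qpqtsrpttrstsur$p
  rot[2] = pqtsrpttrstsur$pq
  rot[3] = qtsrpttrstsur$pqp
  rot[4] = tsrpttrstsur$pqpq
  rot[5] = srpttrstsur$pqpqt
  rot[6] = rpttrstsur$pqpqts
  rot[7] = pttrstsur$pqpqtsr
  rot[8] = ttrstsur$pqpqtsrp
  rot[9] = trstsur$pqpqtsrpt
  rot[10] = rstsur$pqpqtsrptt
  rot[11] = stsur$pqpqtsrpttr
  rot[12] = tsur$pqpqtsrpttrs
  rot[13] = sur$pqpqtsrpttrst
  rot[14] = ur$pqpqtsrpttrsts
  rot[15] = r$pqpqtsrpttrstsu
  rot[16] = $pqpqtsrpttrstsur
Sorted (with $ < everything):
  sorted[0] = $pqpqtsrpttrstsur  (last char: 'r')
  sorted[1] = pqpqtsrpttrstsur$  (last char: '$')
  sorted[2] = pqtsrpttrstsur$pq  (last char: 'q')
  sorted[3] = pttrstsur$pqpqtsr  (last char: 'r')
  sorted[4] = qpqtsrpttrstsur$p  (last char: 'p')
  sorted[5] = qtsrpttrstsur$pqp  (last char: 'p')
  sorted[6] = r$pqpqtsrpttrstsu  (last char: 'u')
  sorted[7] = rpttrstsur$pqpqts  (last char: 's')
  sorted[8] = rstsur$pqpqtsrptt  (last char: 't')
  sorted[9] = srpttrstsur$pqpqt  (last char: 't')
  sorted[10] = stsur$pqpqtsrpttr  (last char: 'r')
  sorted[11] = sur$pqpqtsrpttrst  (last char: 't')
  sorted[12] = trstsur$pqpqtsrpt  (last char: 't')
  sorted[13] = tsrpttrstsur$pqpq  (last char: 'q')
  sorted[14] = tsur$pqpqtsrpttrs  (last char: 's')
  sorted[15] = ttrstsur$pqpqtsrp  (last char: 'p')
  sorted[16] = ur$pqpqtsrpttrsts  (last char: 's')
Last column: r$qrppusttrttqsps
Original string S is at sorted index 1

Answer: r$qrppusttrttqsps
1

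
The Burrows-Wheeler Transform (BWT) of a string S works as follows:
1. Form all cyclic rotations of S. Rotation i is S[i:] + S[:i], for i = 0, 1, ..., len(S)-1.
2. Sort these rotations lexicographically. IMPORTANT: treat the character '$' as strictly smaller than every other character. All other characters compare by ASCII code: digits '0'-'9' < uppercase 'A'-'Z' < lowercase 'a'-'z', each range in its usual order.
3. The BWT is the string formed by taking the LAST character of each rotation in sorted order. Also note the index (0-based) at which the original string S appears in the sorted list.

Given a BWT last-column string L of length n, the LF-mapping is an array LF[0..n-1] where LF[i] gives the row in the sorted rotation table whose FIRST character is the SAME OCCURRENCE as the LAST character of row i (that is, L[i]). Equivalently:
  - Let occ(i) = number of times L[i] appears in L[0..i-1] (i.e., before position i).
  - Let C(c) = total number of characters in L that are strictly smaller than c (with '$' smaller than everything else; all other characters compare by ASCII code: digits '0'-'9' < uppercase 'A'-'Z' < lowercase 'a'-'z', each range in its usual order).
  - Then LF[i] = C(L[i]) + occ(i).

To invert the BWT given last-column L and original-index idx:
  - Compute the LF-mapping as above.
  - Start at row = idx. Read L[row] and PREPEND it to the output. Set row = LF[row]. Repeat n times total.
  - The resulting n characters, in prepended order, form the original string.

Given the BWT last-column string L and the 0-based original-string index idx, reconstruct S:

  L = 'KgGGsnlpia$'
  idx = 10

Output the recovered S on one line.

Answer: saplingGGK$

Derivation:
LF mapping: 3 5 1 2 10 8 7 9 6 4 0
Walk LF starting at row 10, prepending L[row]:
  step 1: row=10, L[10]='$', prepend. Next row=LF[10]=0
  step 2: row=0, L[0]='K', prepend. Next row=LF[0]=3
  step 3: row=3, L[3]='G', prepend. Next row=LF[3]=2
  step 4: row=2, L[2]='G', prepend. Next row=LF[2]=1
  step 5: row=1, L[1]='g', prepend. Next row=LF[1]=5
  step 6: row=5, L[5]='n', prepend. Next row=LF[5]=8
  step 7: row=8, L[8]='i', prepend. Next row=LF[8]=6
  step 8: row=6, L[6]='l', prepend. Next row=LF[6]=7
  step 9: row=7, L[7]='p', prepend. Next row=LF[7]=9
  step 10: row=9, L[9]='a', prepend. Next row=LF[9]=4
  step 11: row=4, L[4]='s', prepend. Next row=LF[4]=10
Reversed output: saplingGGK$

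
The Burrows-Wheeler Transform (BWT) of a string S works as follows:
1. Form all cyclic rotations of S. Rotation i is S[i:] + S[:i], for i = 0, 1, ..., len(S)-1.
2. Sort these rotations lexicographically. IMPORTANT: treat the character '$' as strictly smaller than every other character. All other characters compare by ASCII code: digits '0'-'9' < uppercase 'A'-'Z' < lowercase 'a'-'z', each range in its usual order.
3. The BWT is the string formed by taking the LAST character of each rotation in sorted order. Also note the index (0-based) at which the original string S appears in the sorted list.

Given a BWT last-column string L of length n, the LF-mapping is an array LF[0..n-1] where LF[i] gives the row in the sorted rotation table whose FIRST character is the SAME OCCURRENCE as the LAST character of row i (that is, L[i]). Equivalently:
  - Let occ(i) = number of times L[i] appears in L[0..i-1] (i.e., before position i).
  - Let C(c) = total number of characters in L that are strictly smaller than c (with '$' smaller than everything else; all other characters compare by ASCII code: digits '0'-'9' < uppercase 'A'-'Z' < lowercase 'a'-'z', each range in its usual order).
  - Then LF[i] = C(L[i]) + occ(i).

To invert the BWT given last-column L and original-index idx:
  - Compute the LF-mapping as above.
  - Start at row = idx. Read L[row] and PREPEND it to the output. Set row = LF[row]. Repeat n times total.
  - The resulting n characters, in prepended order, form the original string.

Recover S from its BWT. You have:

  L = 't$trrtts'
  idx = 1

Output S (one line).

Answer: rstttrt$

Derivation:
LF mapping: 4 0 5 1 2 6 7 3
Walk LF starting at row 1, prepending L[row]:
  step 1: row=1, L[1]='$', prepend. Next row=LF[1]=0
  step 2: row=0, L[0]='t', prepend. Next row=LF[0]=4
  step 3: row=4, L[4]='r', prepend. Next row=LF[4]=2
  step 4: row=2, L[2]='t', prepend. Next row=LF[2]=5
  step 5: row=5, L[5]='t', prepend. Next row=LF[5]=6
  step 6: row=6, L[6]='t', prepend. Next row=LF[6]=7
  step 7: row=7, L[7]='s', prepend. Next row=LF[7]=3
  step 8: row=3, L[3]='r', prepend. Next row=LF[3]=1
Reversed output: rstttrt$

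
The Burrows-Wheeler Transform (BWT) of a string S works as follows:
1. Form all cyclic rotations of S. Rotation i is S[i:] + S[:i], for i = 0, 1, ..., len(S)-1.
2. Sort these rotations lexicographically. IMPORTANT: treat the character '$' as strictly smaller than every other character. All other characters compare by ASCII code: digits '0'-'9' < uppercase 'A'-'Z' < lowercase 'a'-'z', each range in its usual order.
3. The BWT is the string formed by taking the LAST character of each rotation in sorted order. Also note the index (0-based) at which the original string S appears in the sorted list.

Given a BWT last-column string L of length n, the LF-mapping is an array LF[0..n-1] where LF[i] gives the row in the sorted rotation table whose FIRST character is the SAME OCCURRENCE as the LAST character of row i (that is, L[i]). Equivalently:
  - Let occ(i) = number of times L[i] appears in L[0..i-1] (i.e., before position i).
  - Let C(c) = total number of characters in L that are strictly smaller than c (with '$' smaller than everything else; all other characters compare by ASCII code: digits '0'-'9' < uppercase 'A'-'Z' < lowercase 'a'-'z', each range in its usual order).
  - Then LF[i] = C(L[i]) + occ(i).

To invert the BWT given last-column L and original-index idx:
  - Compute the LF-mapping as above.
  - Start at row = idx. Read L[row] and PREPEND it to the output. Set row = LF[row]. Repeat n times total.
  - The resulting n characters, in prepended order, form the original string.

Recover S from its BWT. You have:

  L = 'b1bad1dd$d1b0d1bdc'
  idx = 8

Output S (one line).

Answer: b10d1bdbcddda11db$

Derivation:
LF mapping: 7 2 8 6 12 3 13 14 0 15 4 9 1 16 5 10 17 11
Walk LF starting at row 8, prepending L[row]:
  step 1: row=8, L[8]='$', prepend. Next row=LF[8]=0
  step 2: row=0, L[0]='b', prepend. Next row=LF[0]=7
  step 3: row=7, L[7]='d', prepend. Next row=LF[7]=14
  step 4: row=14, L[14]='1', prepend. Next row=LF[14]=5
  step 5: row=5, L[5]='1', prepend. Next row=LF[5]=3
  step 6: row=3, L[3]='a', prepend. Next row=LF[3]=6
  step 7: row=6, L[6]='d', prepend. Next row=LF[6]=13
  step 8: row=13, L[13]='d', prepend. Next row=LF[13]=16
  step 9: row=16, L[16]='d', prepend. Next row=LF[16]=17
  step 10: row=17, L[17]='c', prepend. Next row=LF[17]=11
  step 11: row=11, L[11]='b', prepend. Next row=LF[11]=9
  step 12: row=9, L[9]='d', prepend. Next row=LF[9]=15
  step 13: row=15, L[15]='b', prepend. Next row=LF[15]=10
  step 14: row=10, L[10]='1', prepend. Next row=LF[10]=4
  step 15: row=4, L[4]='d', prepend. Next row=LF[4]=12
  step 16: row=12, L[12]='0', prepend. Next row=LF[12]=1
  step 17: row=1, L[1]='1', prepend. Next row=LF[1]=2
  step 18: row=2, L[2]='b', prepend. Next row=LF[2]=8
Reversed output: b10d1bdbcddda11db$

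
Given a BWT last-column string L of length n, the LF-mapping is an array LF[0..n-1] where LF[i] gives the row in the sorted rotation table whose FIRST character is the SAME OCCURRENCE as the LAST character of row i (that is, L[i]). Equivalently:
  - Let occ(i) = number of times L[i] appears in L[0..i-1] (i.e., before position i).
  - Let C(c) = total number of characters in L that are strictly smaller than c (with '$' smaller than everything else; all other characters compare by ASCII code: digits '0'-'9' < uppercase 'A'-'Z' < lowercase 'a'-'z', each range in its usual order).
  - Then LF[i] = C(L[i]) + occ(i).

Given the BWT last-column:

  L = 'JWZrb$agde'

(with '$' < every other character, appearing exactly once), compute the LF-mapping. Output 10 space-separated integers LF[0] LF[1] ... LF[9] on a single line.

Answer: 1 2 3 9 5 0 4 8 6 7

Derivation:
Char counts: '$':1, 'J':1, 'W':1, 'Z':1, 'a':1, 'b':1, 'd':1, 'e':1, 'g':1, 'r':1
C (first-col start): C('$')=0, C('J')=1, C('W')=2, C('Z')=3, C('a')=4, C('b')=5, C('d')=6, C('e')=7, C('g')=8, C('r')=9
L[0]='J': occ=0, LF[0]=C('J')+0=1+0=1
L[1]='W': occ=0, LF[1]=C('W')+0=2+0=2
L[2]='Z': occ=0, LF[2]=C('Z')+0=3+0=3
L[3]='r': occ=0, LF[3]=C('r')+0=9+0=9
L[4]='b': occ=0, LF[4]=C('b')+0=5+0=5
L[5]='$': occ=0, LF[5]=C('$')+0=0+0=0
L[6]='a': occ=0, LF[6]=C('a')+0=4+0=4
L[7]='g': occ=0, LF[7]=C('g')+0=8+0=8
L[8]='d': occ=0, LF[8]=C('d')+0=6+0=6
L[9]='e': occ=0, LF[9]=C('e')+0=7+0=7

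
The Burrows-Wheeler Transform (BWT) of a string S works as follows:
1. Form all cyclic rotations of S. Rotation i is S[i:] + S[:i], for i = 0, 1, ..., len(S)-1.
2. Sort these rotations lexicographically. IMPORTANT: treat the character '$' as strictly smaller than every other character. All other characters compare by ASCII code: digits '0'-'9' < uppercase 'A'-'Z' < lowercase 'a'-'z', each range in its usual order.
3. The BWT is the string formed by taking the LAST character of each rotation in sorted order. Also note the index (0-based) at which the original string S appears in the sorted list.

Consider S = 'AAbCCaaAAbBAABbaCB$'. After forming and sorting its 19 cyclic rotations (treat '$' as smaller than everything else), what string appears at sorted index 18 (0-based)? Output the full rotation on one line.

Answer: baCB$AAbCCaaAAbBAAB

Derivation:
All 19 rotations (rotation i = S[i:]+S[:i]):
  rot[0] = AAbCCaaAAbBAABbaCB$
  rot[1] = AbCCaaAAbBAABbaCB$A
  rot[2] = bCCaaAAbBAABbaCB$AA
  rot[3] = CCaaAAbBAABbaCB$AAb
  rot[4] = CaaAAbBAABbaCB$AAbC
  rot[5] = aaAAbBAABbaCB$AAbCC
  rot[6] = aAAbBAABbaCB$AAbCCa
  rot[7] = AAbBAABbaCB$AAbCCaa
  rot[8] = AbBAABbaCB$AAbCCaaA
  rot[9] = bBAABbaCB$AAbCCaaAA
  rot[10] = BAABbaCB$AAbCCaaAAb
  rot[11] = AABbaCB$AAbCCaaAAbB
  rot[12] = ABbaCB$AAbCCaaAAbBA
  rot[13] = BbaCB$AAbCCaaAAbBAA
  rot[14] = baCB$AAbCCaaAAbBAAB
  rot[15] = aCB$AAbCCaaAAbBAABb
  rot[16] = CB$AAbCCaaAAbBAABba
  rot[17] = B$AAbCCaaAAbBAABbaC
  rot[18] = $AAbCCaaAAbBAABbaCB
Sorted (with $ < everything):
  sorted[0] = $AAbCCaaAAbBAABbaCB
  sorted[1] = AABbaCB$AAbCCaaAAbB
  sorted[2] = AAbBAABbaCB$AAbCCaa
  sorted[3] = AAbCCaaAAbBAABbaCB$
  sorted[4] = ABbaCB$AAbCCaaAAbBA
  sorted[5] = AbBAABbaCB$AAbCCaaA
  sorted[6] = AbCCaaAAbBAABbaCB$A
  sorted[7] = B$AAbCCaaAAbBAABbaC
  sorted[8] = BAABbaCB$AAbCCaaAAb
  sorted[9] = BbaCB$AAbCCaaAAbBAA
  sorted[10] = CB$AAbCCaaAAbBAABba
  sorted[11] = CCaaAAbBAABbaCB$AAb
  sorted[12] = CaaAAbBAABbaCB$AAbC
  sorted[13] = aAAbBAABbaCB$AAbCCa
  sorted[14] = aCB$AAbCCaaAAbBAABb
  sorted[15] = aaAAbBAABbaCB$AAbCC
  sorted[16] = bBAABbaCB$AAbCCaaAA
  sorted[17] = bCCaaAAbBAABbaCB$AA
  sorted[18] = baCB$AAbCCaaAAbBAAB
sorted[18] = baCB$AAbCCaaAAbBAAB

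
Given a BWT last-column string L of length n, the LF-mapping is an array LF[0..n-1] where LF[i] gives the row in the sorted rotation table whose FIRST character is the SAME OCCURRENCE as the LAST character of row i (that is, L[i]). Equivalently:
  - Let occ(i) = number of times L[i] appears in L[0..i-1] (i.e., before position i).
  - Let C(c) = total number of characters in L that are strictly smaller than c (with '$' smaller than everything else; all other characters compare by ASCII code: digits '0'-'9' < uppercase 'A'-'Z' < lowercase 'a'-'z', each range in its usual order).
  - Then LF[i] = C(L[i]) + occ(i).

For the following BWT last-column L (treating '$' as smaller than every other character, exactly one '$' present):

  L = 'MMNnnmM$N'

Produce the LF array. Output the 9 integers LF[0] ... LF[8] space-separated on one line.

Char counts: '$':1, 'M':3, 'N':2, 'm':1, 'n':2
C (first-col start): C('$')=0, C('M')=1, C('N')=4, C('m')=6, C('n')=7
L[0]='M': occ=0, LF[0]=C('M')+0=1+0=1
L[1]='M': occ=1, LF[1]=C('M')+1=1+1=2
L[2]='N': occ=0, LF[2]=C('N')+0=4+0=4
L[3]='n': occ=0, LF[3]=C('n')+0=7+0=7
L[4]='n': occ=1, LF[4]=C('n')+1=7+1=8
L[5]='m': occ=0, LF[5]=C('m')+0=6+0=6
L[6]='M': occ=2, LF[6]=C('M')+2=1+2=3
L[7]='$': occ=0, LF[7]=C('$')+0=0+0=0
L[8]='N': occ=1, LF[8]=C('N')+1=4+1=5

Answer: 1 2 4 7 8 6 3 0 5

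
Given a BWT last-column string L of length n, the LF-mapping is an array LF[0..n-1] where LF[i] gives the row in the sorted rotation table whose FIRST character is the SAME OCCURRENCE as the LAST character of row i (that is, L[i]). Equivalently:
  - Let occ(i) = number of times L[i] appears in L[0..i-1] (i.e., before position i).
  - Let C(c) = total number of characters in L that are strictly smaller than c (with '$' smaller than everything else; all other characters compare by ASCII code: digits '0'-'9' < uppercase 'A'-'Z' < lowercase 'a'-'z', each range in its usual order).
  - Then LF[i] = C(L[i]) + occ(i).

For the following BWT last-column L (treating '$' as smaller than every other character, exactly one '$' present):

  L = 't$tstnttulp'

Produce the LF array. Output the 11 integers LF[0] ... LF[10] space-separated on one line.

Answer: 5 0 6 4 7 2 8 9 10 1 3

Derivation:
Char counts: '$':1, 'l':1, 'n':1, 'p':1, 's':1, 't':5, 'u':1
C (first-col start): C('$')=0, C('l')=1, C('n')=2, C('p')=3, C('s')=4, C('t')=5, C('u')=10
L[0]='t': occ=0, LF[0]=C('t')+0=5+0=5
L[1]='$': occ=0, LF[1]=C('$')+0=0+0=0
L[2]='t': occ=1, LF[2]=C('t')+1=5+1=6
L[3]='s': occ=0, LF[3]=C('s')+0=4+0=4
L[4]='t': occ=2, LF[4]=C('t')+2=5+2=7
L[5]='n': occ=0, LF[5]=C('n')+0=2+0=2
L[6]='t': occ=3, LF[6]=C('t')+3=5+3=8
L[7]='t': occ=4, LF[7]=C('t')+4=5+4=9
L[8]='u': occ=0, LF[8]=C('u')+0=10+0=10
L[9]='l': occ=0, LF[9]=C('l')+0=1+0=1
L[10]='p': occ=0, LF[10]=C('p')+0=3+0=3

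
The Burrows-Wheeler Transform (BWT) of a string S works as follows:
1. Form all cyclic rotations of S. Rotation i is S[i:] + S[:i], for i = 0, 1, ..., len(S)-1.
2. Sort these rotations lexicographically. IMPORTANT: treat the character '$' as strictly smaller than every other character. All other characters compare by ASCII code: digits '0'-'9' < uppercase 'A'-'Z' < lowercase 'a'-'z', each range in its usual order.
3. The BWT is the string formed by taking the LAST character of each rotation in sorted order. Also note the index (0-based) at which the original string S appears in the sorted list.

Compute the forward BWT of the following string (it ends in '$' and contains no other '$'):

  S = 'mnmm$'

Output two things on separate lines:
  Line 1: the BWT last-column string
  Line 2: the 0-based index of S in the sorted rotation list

All 5 rotations (rotation i = S[i:]+S[:i]):
  rot[0] = mnmm$
  rot[1] = nmm$m
  rot[2] = mm$mn
  rot[3] = m$mnm
  rot[4] = $mnmm
Sorted (with $ < everything):
  sorted[0] = $mnmm  (last char: 'm')
  sorted[1] = m$mnm  (last char: 'm')
  sorted[2] = mm$mn  (last char: 'n')
  sorted[3] = mnmm$  (last char: '$')
  sorted[4] = nmm$m  (last char: 'm')
Last column: mmn$m
Original string S is at sorted index 3

Answer: mmn$m
3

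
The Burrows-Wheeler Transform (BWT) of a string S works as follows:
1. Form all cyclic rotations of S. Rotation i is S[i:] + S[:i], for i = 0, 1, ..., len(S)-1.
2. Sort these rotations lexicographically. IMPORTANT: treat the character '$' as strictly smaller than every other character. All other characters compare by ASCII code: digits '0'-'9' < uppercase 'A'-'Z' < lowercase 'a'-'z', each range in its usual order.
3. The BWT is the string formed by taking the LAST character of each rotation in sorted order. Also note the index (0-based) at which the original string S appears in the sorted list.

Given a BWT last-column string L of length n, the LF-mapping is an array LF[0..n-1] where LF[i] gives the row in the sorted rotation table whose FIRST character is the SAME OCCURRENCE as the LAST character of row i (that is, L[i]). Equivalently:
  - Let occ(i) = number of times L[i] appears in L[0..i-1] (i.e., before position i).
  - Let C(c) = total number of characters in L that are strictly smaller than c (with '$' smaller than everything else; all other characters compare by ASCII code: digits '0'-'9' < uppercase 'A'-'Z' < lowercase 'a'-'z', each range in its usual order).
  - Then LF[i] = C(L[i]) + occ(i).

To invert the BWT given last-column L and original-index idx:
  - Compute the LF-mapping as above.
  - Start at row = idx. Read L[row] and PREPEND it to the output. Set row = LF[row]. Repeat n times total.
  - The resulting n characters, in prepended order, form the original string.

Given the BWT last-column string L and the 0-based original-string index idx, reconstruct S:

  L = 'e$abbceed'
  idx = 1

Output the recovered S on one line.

LF mapping: 6 0 1 2 3 4 7 8 5
Walk LF starting at row 1, prepending L[row]:
  step 1: row=1, L[1]='$', prepend. Next row=LF[1]=0
  step 2: row=0, L[0]='e', prepend. Next row=LF[0]=6
  step 3: row=6, L[6]='e', prepend. Next row=LF[6]=7
  step 4: row=7, L[7]='e', prepend. Next row=LF[7]=8
  step 5: row=8, L[8]='d', prepend. Next row=LF[8]=5
  step 6: row=5, L[5]='c', prepend. Next row=LF[5]=4
  step 7: row=4, L[4]='b', prepend. Next row=LF[4]=3
  step 8: row=3, L[3]='b', prepend. Next row=LF[3]=2
  step 9: row=2, L[2]='a', prepend. Next row=LF[2]=1
Reversed output: abbcdeee$

Answer: abbcdeee$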